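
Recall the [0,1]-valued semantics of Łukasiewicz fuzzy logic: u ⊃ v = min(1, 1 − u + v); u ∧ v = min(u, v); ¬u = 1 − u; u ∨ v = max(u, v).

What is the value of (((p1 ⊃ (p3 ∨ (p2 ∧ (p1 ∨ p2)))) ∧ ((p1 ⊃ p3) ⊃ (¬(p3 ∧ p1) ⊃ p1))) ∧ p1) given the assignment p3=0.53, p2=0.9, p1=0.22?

0.22

(p1 ∨ p2) = max(0.22, 0.9) = 0.9
(p2 ∧ (p1 ∨ p2)) = min(0.9, 0.9) = 0.9
(p3 ∨ (p2 ∧ (p1 ∨ p2))) = max(0.53, 0.9) = 0.9
(p1 ⊃ (p3 ∨ (p2 ∧ (p1 ∨ p2)))): min(1, 1 − 0.22 + 0.9) = 1
(p1 ⊃ p3): min(1, 1 − 0.22 + 0.53) = 1
(p3 ∧ p1) = min(0.53, 0.22) = 0.22
¬(p3 ∧ p1): Łukasiewicz ¬ gives 1 − 0.22 = 0.78
(¬(p3 ∧ p1) ⊃ p1): min(1, 1 − 0.78 + 0.22) = 0.44
((p1 ⊃ p3) ⊃ (¬(p3 ∧ p1) ⊃ p1)): min(1, 1 − 1 + 0.44) = 0.44
((p1 ⊃ (p3 ∨ (p2 ∧ (p1 ∨ p2)))) ∧ ((p1 ⊃ p3) ⊃ (¬(p3 ∧ p1) ⊃ p1))) = min(1, 0.44) = 0.44
(((p1 ⊃ (p3 ∨ (p2 ∧ (p1 ∨ p2)))) ∧ ((p1 ⊃ p3) ⊃ (¬(p3 ∧ p1) ⊃ p1))) ∧ p1) = min(0.44, 0.22) = 0.22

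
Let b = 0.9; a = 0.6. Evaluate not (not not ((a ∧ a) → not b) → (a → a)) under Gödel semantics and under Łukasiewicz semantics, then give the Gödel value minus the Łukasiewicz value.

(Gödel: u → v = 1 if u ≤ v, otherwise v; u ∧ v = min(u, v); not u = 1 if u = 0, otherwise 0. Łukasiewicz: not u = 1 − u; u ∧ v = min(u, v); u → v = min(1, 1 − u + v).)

Gödel evaluation:
  (a ∧ a) = min(0.6, 0.6) = 0.6
  not b: Gödel ¬ of 0.9 = 0 (operand ≠ 0)
  ((a ∧ a) → not b): 0.6 > 0, so result = 0
  not ((a ∧ a) → not b): Gödel ¬ of 0 = 1 (operand is 0)
  not not ((a ∧ a) → not b): Gödel ¬ of 1 = 0 (operand ≠ 0)
  (a → a): 0.6 ≤ 0.6, so result = 1
  (not not ((a ∧ a) → not b) → (a → a)): 0 ≤ 1, so result = 1
  not (not not ((a ∧ a) → not b) → (a → a)): Gödel ¬ of 1 = 0 (operand ≠ 0)
  Gödel value = 0
Łukasiewicz evaluation:
  (a ∧ a) = min(0.6, 0.6) = 0.6
  not b: Łukasiewicz ¬ gives 1 − 0.9 = 0.1
  ((a ∧ a) → not b): min(1, 1 − 0.6 + 0.1) = 0.5
  not ((a ∧ a) → not b): Łukasiewicz ¬ gives 1 − 0.5 = 0.5
  not not ((a ∧ a) → not b): Łukasiewicz ¬ gives 1 − 0.5 = 0.5
  (a → a): min(1, 1 − 0.6 + 0.6) = 1
  (not not ((a ∧ a) → not b) → (a → a)): min(1, 1 − 0.5 + 1) = 1
  not (not not ((a ∧ a) → not b) → (a → a)): Łukasiewicz ¬ gives 1 − 1 = 0
  Łukasiewicz value = 0
Difference: 0 − 0 = 0.00

0.00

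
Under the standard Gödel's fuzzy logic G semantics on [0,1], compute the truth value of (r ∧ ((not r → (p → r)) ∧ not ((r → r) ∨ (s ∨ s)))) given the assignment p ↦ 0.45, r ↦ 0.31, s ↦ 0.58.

not r: Gödel ¬ of 0.31 = 0 (operand ≠ 0)
(p → r): 0.45 > 0.31, so result = 0.31
(not r → (p → r)): 0 ≤ 0.31, so result = 1
(r → r): 0.31 ≤ 0.31, so result = 1
(s ∨ s) = max(0.58, 0.58) = 0.58
((r → r) ∨ (s ∨ s)) = max(1, 0.58) = 1
not ((r → r) ∨ (s ∨ s)): Gödel ¬ of 1 = 0 (operand ≠ 0)
((not r → (p → r)) ∧ not ((r → r) ∨ (s ∨ s))) = min(1, 0) = 0
(r ∧ ((not r → (p → r)) ∧ not ((r → r) ∨ (s ∨ s)))) = min(0.31, 0) = 0

0.00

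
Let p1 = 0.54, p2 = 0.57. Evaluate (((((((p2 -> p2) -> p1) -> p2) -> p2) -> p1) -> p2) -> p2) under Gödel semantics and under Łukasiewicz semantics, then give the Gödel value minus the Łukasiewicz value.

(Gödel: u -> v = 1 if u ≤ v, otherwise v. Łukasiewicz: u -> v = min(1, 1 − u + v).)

-0.40

Gödel evaluation:
  (p2 -> p2): 0.57 ≤ 0.57, so result = 1
  ((p2 -> p2) -> p1): 1 > 0.54, so result = 0.54
  (((p2 -> p2) -> p1) -> p2): 0.54 ≤ 0.57, so result = 1
  ((((p2 -> p2) -> p1) -> p2) -> p2): 1 > 0.57, so result = 0.57
  (((((p2 -> p2) -> p1) -> p2) -> p2) -> p1): 0.57 > 0.54, so result = 0.54
  ((((((p2 -> p2) -> p1) -> p2) -> p2) -> p1) -> p2): 0.54 ≤ 0.57, so result = 1
  (((((((p2 -> p2) -> p1) -> p2) -> p2) -> p1) -> p2) -> p2): 1 > 0.57, so result = 0.57
  Gödel value = 0.57
Łukasiewicz evaluation:
  (p2 -> p2): min(1, 1 − 0.57 + 0.57) = 1
  ((p2 -> p2) -> p1): min(1, 1 − 1 + 0.54) = 0.54
  (((p2 -> p2) -> p1) -> p2): min(1, 1 − 0.54 + 0.57) = 1
  ((((p2 -> p2) -> p1) -> p2) -> p2): min(1, 1 − 1 + 0.57) = 0.57
  (((((p2 -> p2) -> p1) -> p2) -> p2) -> p1): min(1, 1 − 0.57 + 0.54) = 0.97
  ((((((p2 -> p2) -> p1) -> p2) -> p2) -> p1) -> p2): min(1, 1 − 0.97 + 0.57) = 0.6
  (((((((p2 -> p2) -> p1) -> p2) -> p2) -> p1) -> p2) -> p2): min(1, 1 − 0.6 + 0.57) = 0.97
  Łukasiewicz value = 0.97
Difference: 0.57 − 0.97 = -0.40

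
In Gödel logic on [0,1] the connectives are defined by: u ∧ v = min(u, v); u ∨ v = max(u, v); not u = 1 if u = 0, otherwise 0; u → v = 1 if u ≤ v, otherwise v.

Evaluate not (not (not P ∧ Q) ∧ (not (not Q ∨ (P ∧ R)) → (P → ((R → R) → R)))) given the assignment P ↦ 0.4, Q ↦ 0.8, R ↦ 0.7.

not P: Gödel ¬ of 0.4 = 0 (operand ≠ 0)
(not P ∧ Q) = min(0, 0.8) = 0
not (not P ∧ Q): Gödel ¬ of 0 = 1 (operand is 0)
not Q: Gödel ¬ of 0.8 = 0 (operand ≠ 0)
(P ∧ R) = min(0.4, 0.7) = 0.4
(not Q ∨ (P ∧ R)) = max(0, 0.4) = 0.4
not (not Q ∨ (P ∧ R)): Gödel ¬ of 0.4 = 0 (operand ≠ 0)
(R → R): 0.7 ≤ 0.7, so result = 1
((R → R) → R): 1 > 0.7, so result = 0.7
(P → ((R → R) → R)): 0.4 ≤ 0.7, so result = 1
(not (not Q ∨ (P ∧ R)) → (P → ((R → R) → R))): 0 ≤ 1, so result = 1
(not (not P ∧ Q) ∧ (not (not Q ∨ (P ∧ R)) → (P → ((R → R) → R)))) = min(1, 1) = 1
not (not (not P ∧ Q) ∧ (not (not Q ∨ (P ∧ R)) → (P → ((R → R) → R)))): Gödel ¬ of 1 = 0 (operand ≠ 0)

0.00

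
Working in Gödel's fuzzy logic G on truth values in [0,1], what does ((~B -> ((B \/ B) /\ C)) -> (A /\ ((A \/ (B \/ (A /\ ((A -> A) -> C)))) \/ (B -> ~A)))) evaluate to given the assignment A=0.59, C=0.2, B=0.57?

~B: Gödel ¬ of 0.57 = 0 (operand ≠ 0)
(B \/ B) = max(0.57, 0.57) = 0.57
((B \/ B) /\ C) = min(0.57, 0.2) = 0.2
(~B -> ((B \/ B) /\ C)): 0 ≤ 0.2, so result = 1
(A -> A): 0.59 ≤ 0.59, so result = 1
((A -> A) -> C): 1 > 0.2, so result = 0.2
(A /\ ((A -> A) -> C)) = min(0.59, 0.2) = 0.2
(B \/ (A /\ ((A -> A) -> C))) = max(0.57, 0.2) = 0.57
(A \/ (B \/ (A /\ ((A -> A) -> C)))) = max(0.59, 0.57) = 0.59
~A: Gödel ¬ of 0.59 = 0 (operand ≠ 0)
(B -> ~A): 0.57 > 0, so result = 0
((A \/ (B \/ (A /\ ((A -> A) -> C)))) \/ (B -> ~A)) = max(0.59, 0) = 0.59
(A /\ ((A \/ (B \/ (A /\ ((A -> A) -> C)))) \/ (B -> ~A))) = min(0.59, 0.59) = 0.59
((~B -> ((B \/ B) /\ C)) -> (A /\ ((A \/ (B \/ (A /\ ((A -> A) -> C)))) \/ (B -> ~A)))): 1 > 0.59, so result = 0.59

0.59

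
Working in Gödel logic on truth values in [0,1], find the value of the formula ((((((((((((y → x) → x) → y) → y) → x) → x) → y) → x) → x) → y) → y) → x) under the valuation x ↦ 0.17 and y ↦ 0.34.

0.17

(y → x): 0.34 > 0.17, so result = 0.17
((y → x) → x): 0.17 ≤ 0.17, so result = 1
(((y → x) → x) → y): 1 > 0.34, so result = 0.34
((((y → x) → x) → y) → y): 0.34 ≤ 0.34, so result = 1
(((((y → x) → x) → y) → y) → x): 1 > 0.17, so result = 0.17
((((((y → x) → x) → y) → y) → x) → x): 0.17 ≤ 0.17, so result = 1
(((((((y → x) → x) → y) → y) → x) → x) → y): 1 > 0.34, so result = 0.34
((((((((y → x) → x) → y) → y) → x) → x) → y) → x): 0.34 > 0.17, so result = 0.17
(((((((((y → x) → x) → y) → y) → x) → x) → y) → x) → x): 0.17 ≤ 0.17, so result = 1
((((((((((y → x) → x) → y) → y) → x) → x) → y) → x) → x) → y): 1 > 0.34, so result = 0.34
(((((((((((y → x) → x) → y) → y) → x) → x) → y) → x) → x) → y) → y): 0.34 ≤ 0.34, so result = 1
((((((((((((y → x) → x) → y) → y) → x) → x) → y) → x) → x) → y) → y) → x): 1 > 0.17, so result = 0.17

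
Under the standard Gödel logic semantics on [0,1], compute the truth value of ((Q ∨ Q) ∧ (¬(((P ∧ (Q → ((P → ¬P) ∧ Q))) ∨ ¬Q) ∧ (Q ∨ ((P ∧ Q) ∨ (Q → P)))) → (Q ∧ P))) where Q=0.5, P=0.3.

0.30

(Q ∨ Q) = max(0.5, 0.5) = 0.5
¬P: Gödel ¬ of 0.3 = 0 (operand ≠ 0)
(P → ¬P): 0.3 > 0, so result = 0
((P → ¬P) ∧ Q) = min(0, 0.5) = 0
(Q → ((P → ¬P) ∧ Q)): 0.5 > 0, so result = 0
(P ∧ (Q → ((P → ¬P) ∧ Q))) = min(0.3, 0) = 0
¬Q: Gödel ¬ of 0.5 = 0 (operand ≠ 0)
((P ∧ (Q → ((P → ¬P) ∧ Q))) ∨ ¬Q) = max(0, 0) = 0
(P ∧ Q) = min(0.3, 0.5) = 0.3
(Q → P): 0.5 > 0.3, so result = 0.3
((P ∧ Q) ∨ (Q → P)) = max(0.3, 0.3) = 0.3
(Q ∨ ((P ∧ Q) ∨ (Q → P))) = max(0.5, 0.3) = 0.5
(((P ∧ (Q → ((P → ¬P) ∧ Q))) ∨ ¬Q) ∧ (Q ∨ ((P ∧ Q) ∨ (Q → P)))) = min(0, 0.5) = 0
¬(((P ∧ (Q → ((P → ¬P) ∧ Q))) ∨ ¬Q) ∧ (Q ∨ ((P ∧ Q) ∨ (Q → P)))): Gödel ¬ of 0 = 1 (operand is 0)
(Q ∧ P) = min(0.5, 0.3) = 0.3
(¬(((P ∧ (Q → ((P → ¬P) ∧ Q))) ∨ ¬Q) ∧ (Q ∨ ((P ∧ Q) ∨ (Q → P)))) → (Q ∧ P)): 1 > 0.3, so result = 0.3
((Q ∨ Q) ∧ (¬(((P ∧ (Q → ((P → ¬P) ∧ Q))) ∨ ¬Q) ∧ (Q ∨ ((P ∧ Q) ∨ (Q → P)))) → (Q ∧ P))) = min(0.5, 0.3) = 0.3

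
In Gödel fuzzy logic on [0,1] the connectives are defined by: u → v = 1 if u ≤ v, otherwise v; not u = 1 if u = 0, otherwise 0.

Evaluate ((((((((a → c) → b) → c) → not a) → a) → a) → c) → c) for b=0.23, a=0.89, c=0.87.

(a → c): 0.89 > 0.87, so result = 0.87
((a → c) → b): 0.87 > 0.23, so result = 0.23
(((a → c) → b) → c): 0.23 ≤ 0.87, so result = 1
not a: Gödel ¬ of 0.89 = 0 (operand ≠ 0)
((((a → c) → b) → c) → not a): 1 > 0, so result = 0
(((((a → c) → b) → c) → not a) → a): 0 ≤ 0.89, so result = 1
((((((a → c) → b) → c) → not a) → a) → a): 1 > 0.89, so result = 0.89
(((((((a → c) → b) → c) → not a) → a) → a) → c): 0.89 > 0.87, so result = 0.87
((((((((a → c) → b) → c) → not a) → a) → a) → c) → c): 0.87 ≤ 0.87, so result = 1

1.00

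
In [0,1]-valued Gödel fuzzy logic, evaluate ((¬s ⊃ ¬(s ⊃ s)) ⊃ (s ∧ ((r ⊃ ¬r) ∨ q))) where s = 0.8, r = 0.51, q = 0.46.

0.46

¬s: Gödel ¬ of 0.8 = 0 (operand ≠ 0)
(s ⊃ s): 0.8 ≤ 0.8, so result = 1
¬(s ⊃ s): Gödel ¬ of 1 = 0 (operand ≠ 0)
(¬s ⊃ ¬(s ⊃ s)): 0 ≤ 0, so result = 1
¬r: Gödel ¬ of 0.51 = 0 (operand ≠ 0)
(r ⊃ ¬r): 0.51 > 0, so result = 0
((r ⊃ ¬r) ∨ q) = max(0, 0.46) = 0.46
(s ∧ ((r ⊃ ¬r) ∨ q)) = min(0.8, 0.46) = 0.46
((¬s ⊃ ¬(s ⊃ s)) ⊃ (s ∧ ((r ⊃ ¬r) ∨ q))): 1 > 0.46, so result = 0.46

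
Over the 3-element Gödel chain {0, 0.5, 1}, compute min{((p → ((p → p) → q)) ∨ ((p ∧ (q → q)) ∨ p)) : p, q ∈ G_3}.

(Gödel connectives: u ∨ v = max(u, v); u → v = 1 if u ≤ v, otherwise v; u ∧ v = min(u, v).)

The minimum is attained at p = 0.5, q = 0:
  (p → p): 0.5 ≤ 0.5, so result = 1
  ((p → p) → q): 1 > 0, so result = 0
  (p → ((p → p) → q)): 0.5 > 0, so result = 0
  (q → q): 0 ≤ 0, so result = 1
  (p ∧ (q → q)) = min(0.5, 1) = 0.5
  ((p ∧ (q → q)) ∨ p) = max(0.5, 0.5) = 0.5
  ((p → ((p → p) → q)) ∨ ((p ∧ (q → q)) ∨ p)) = max(0, 0.5) = 0.5
Checking all 9 assignments confirms none give a value below 0.50.

0.50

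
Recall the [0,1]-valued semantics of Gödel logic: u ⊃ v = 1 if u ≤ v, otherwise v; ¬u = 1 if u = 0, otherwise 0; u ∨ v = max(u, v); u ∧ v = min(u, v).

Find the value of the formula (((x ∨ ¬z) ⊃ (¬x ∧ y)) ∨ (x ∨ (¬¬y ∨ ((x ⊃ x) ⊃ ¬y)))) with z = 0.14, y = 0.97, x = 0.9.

1.00

¬z: Gödel ¬ of 0.14 = 0 (operand ≠ 0)
(x ∨ ¬z) = max(0.9, 0) = 0.9
¬x: Gödel ¬ of 0.9 = 0 (operand ≠ 0)
(¬x ∧ y) = min(0, 0.97) = 0
((x ∨ ¬z) ⊃ (¬x ∧ y)): 0.9 > 0, so result = 0
¬y: Gödel ¬ of 0.97 = 0 (operand ≠ 0)
¬¬y: Gödel ¬ of 0 = 1 (operand is 0)
(x ⊃ x): 0.9 ≤ 0.9, so result = 1
¬y: Gödel ¬ of 0.97 = 0 (operand ≠ 0)
((x ⊃ x) ⊃ ¬y): 1 > 0, so result = 0
(¬¬y ∨ ((x ⊃ x) ⊃ ¬y)) = max(1, 0) = 1
(x ∨ (¬¬y ∨ ((x ⊃ x) ⊃ ¬y))) = max(0.9, 1) = 1
(((x ∨ ¬z) ⊃ (¬x ∧ y)) ∨ (x ∨ (¬¬y ∨ ((x ⊃ x) ⊃ ¬y)))) = max(0, 1) = 1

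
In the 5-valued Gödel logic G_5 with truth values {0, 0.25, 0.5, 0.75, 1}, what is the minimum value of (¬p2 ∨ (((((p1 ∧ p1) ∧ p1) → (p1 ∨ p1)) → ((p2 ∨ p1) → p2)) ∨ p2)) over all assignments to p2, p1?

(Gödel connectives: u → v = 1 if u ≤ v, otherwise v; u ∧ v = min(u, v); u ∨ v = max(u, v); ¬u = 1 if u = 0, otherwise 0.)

0.25

The minimum is attained at p2 = 0.25, p1 = 0.5:
  ¬p2: Gödel ¬ of 0.25 = 0 (operand ≠ 0)
  (p1 ∧ p1) = min(0.5, 0.5) = 0.5
  ((p1 ∧ p1) ∧ p1) = min(0.5, 0.5) = 0.5
  (p1 ∨ p1) = max(0.5, 0.5) = 0.5
  (((p1 ∧ p1) ∧ p1) → (p1 ∨ p1)): 0.5 ≤ 0.5, so result = 1
  (p2 ∨ p1) = max(0.25, 0.5) = 0.5
  ((p2 ∨ p1) → p2): 0.5 > 0.25, so result = 0.25
  ((((p1 ∧ p1) ∧ p1) → (p1 ∨ p1)) → ((p2 ∨ p1) → p2)): 1 > 0.25, so result = 0.25
  (((((p1 ∧ p1) ∧ p1) → (p1 ∨ p1)) → ((p2 ∨ p1) → p2)) ∨ p2) = max(0.25, 0.25) = 0.25
  (¬p2 ∨ (((((p1 ∧ p1) ∧ p1) → (p1 ∨ p1)) → ((p2 ∨ p1) → p2)) ∨ p2)) = max(0, 0.25) = 0.25
Checking all 25 assignments confirms none give a value below 0.25.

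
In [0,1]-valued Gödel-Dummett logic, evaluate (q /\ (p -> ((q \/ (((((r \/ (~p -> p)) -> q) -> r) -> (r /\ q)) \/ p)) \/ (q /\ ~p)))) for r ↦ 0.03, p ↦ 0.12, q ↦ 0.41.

~p: Gödel ¬ of 0.12 = 0 (operand ≠ 0)
(~p -> p): 0 ≤ 0.12, so result = 1
(r \/ (~p -> p)) = max(0.03, 1) = 1
((r \/ (~p -> p)) -> q): 1 > 0.41, so result = 0.41
(((r \/ (~p -> p)) -> q) -> r): 0.41 > 0.03, so result = 0.03
(r /\ q) = min(0.03, 0.41) = 0.03
((((r \/ (~p -> p)) -> q) -> r) -> (r /\ q)): 0.03 ≤ 0.03, so result = 1
(((((r \/ (~p -> p)) -> q) -> r) -> (r /\ q)) \/ p) = max(1, 0.12) = 1
(q \/ (((((r \/ (~p -> p)) -> q) -> r) -> (r /\ q)) \/ p)) = max(0.41, 1) = 1
~p: Gödel ¬ of 0.12 = 0 (operand ≠ 0)
(q /\ ~p) = min(0.41, 0) = 0
((q \/ (((((r \/ (~p -> p)) -> q) -> r) -> (r /\ q)) \/ p)) \/ (q /\ ~p)) = max(1, 0) = 1
(p -> ((q \/ (((((r \/ (~p -> p)) -> q) -> r) -> (r /\ q)) \/ p)) \/ (q /\ ~p))): 0.12 ≤ 1, so result = 1
(q /\ (p -> ((q \/ (((((r \/ (~p -> p)) -> q) -> r) -> (r /\ q)) \/ p)) \/ (q /\ ~p)))) = min(0.41, 1) = 0.41

0.41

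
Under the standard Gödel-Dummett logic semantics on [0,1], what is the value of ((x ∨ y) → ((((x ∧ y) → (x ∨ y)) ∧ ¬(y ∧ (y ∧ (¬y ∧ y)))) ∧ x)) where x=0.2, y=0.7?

(x ∨ y) = max(0.2, 0.7) = 0.7
(x ∧ y) = min(0.2, 0.7) = 0.2
(x ∨ y) = max(0.2, 0.7) = 0.7
((x ∧ y) → (x ∨ y)): 0.2 ≤ 0.7, so result = 1
¬y: Gödel ¬ of 0.7 = 0 (operand ≠ 0)
(¬y ∧ y) = min(0, 0.7) = 0
(y ∧ (¬y ∧ y)) = min(0.7, 0) = 0
(y ∧ (y ∧ (¬y ∧ y))) = min(0.7, 0) = 0
¬(y ∧ (y ∧ (¬y ∧ y))): Gödel ¬ of 0 = 1 (operand is 0)
(((x ∧ y) → (x ∨ y)) ∧ ¬(y ∧ (y ∧ (¬y ∧ y)))) = min(1, 1) = 1
((((x ∧ y) → (x ∨ y)) ∧ ¬(y ∧ (y ∧ (¬y ∧ y)))) ∧ x) = min(1, 0.2) = 0.2
((x ∨ y) → ((((x ∧ y) → (x ∨ y)) ∧ ¬(y ∧ (y ∧ (¬y ∧ y)))) ∧ x)): 0.7 > 0.2, so result = 0.2

0.20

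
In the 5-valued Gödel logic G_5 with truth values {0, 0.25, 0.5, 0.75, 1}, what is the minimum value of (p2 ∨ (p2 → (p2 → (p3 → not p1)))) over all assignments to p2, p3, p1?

0.25

The minimum is attained at p2 = 0.25, p3 = 0.25, p1 = 0.25:
  not p1: Gödel ¬ of 0.25 = 0 (operand ≠ 0)
  (p3 → not p1): 0.25 > 0, so result = 0
  (p2 → (p3 → not p1)): 0.25 > 0, so result = 0
  (p2 → (p2 → (p3 → not p1))): 0.25 > 0, so result = 0
  (p2 ∨ (p2 → (p2 → (p3 → not p1)))) = max(0.25, 0) = 0.25
Checking all 125 assignments confirms none give a value below 0.25.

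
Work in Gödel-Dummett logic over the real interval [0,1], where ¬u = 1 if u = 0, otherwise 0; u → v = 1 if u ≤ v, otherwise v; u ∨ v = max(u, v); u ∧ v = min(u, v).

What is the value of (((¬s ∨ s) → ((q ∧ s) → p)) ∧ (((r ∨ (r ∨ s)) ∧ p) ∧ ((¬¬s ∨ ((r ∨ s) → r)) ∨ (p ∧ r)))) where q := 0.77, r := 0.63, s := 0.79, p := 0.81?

0.79

¬s: Gödel ¬ of 0.79 = 0 (operand ≠ 0)
(¬s ∨ s) = max(0, 0.79) = 0.79
(q ∧ s) = min(0.77, 0.79) = 0.77
((q ∧ s) → p): 0.77 ≤ 0.81, so result = 1
((¬s ∨ s) → ((q ∧ s) → p)): 0.79 ≤ 1, so result = 1
(r ∨ s) = max(0.63, 0.79) = 0.79
(r ∨ (r ∨ s)) = max(0.63, 0.79) = 0.79
((r ∨ (r ∨ s)) ∧ p) = min(0.79, 0.81) = 0.79
¬s: Gödel ¬ of 0.79 = 0 (operand ≠ 0)
¬¬s: Gödel ¬ of 0 = 1 (operand is 0)
(r ∨ s) = max(0.63, 0.79) = 0.79
((r ∨ s) → r): 0.79 > 0.63, so result = 0.63
(¬¬s ∨ ((r ∨ s) → r)) = max(1, 0.63) = 1
(p ∧ r) = min(0.81, 0.63) = 0.63
((¬¬s ∨ ((r ∨ s) → r)) ∨ (p ∧ r)) = max(1, 0.63) = 1
(((r ∨ (r ∨ s)) ∧ p) ∧ ((¬¬s ∨ ((r ∨ s) → r)) ∨ (p ∧ r))) = min(0.79, 1) = 0.79
(((¬s ∨ s) → ((q ∧ s) → p)) ∧ (((r ∨ (r ∨ s)) ∧ p) ∧ ((¬¬s ∨ ((r ∨ s) → r)) ∨ (p ∧ r)))) = min(1, 0.79) = 0.79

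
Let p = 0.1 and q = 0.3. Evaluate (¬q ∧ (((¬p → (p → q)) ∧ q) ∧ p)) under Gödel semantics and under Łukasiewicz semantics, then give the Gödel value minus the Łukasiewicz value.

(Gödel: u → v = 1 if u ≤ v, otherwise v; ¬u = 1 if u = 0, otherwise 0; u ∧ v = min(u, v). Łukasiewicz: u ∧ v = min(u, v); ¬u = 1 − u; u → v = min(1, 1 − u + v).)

Gödel evaluation:
  ¬q: Gödel ¬ of 0.3 = 0 (operand ≠ 0)
  ¬p: Gödel ¬ of 0.1 = 0 (operand ≠ 0)
  (p → q): 0.1 ≤ 0.3, so result = 1
  (¬p → (p → q)): 0 ≤ 1, so result = 1
  ((¬p → (p → q)) ∧ q) = min(1, 0.3) = 0.3
  (((¬p → (p → q)) ∧ q) ∧ p) = min(0.3, 0.1) = 0.1
  (¬q ∧ (((¬p → (p → q)) ∧ q) ∧ p)) = min(0, 0.1) = 0
  Gödel value = 0
Łukasiewicz evaluation:
  ¬q: Łukasiewicz ¬ gives 1 − 0.3 = 0.7
  ¬p: Łukasiewicz ¬ gives 1 − 0.1 = 0.9
  (p → q): min(1, 1 − 0.1 + 0.3) = 1
  (¬p → (p → q)): min(1, 1 − 0.9 + 1) = 1
  ((¬p → (p → q)) ∧ q) = min(1, 0.3) = 0.3
  (((¬p → (p → q)) ∧ q) ∧ p) = min(0.3, 0.1) = 0.1
  (¬q ∧ (((¬p → (p → q)) ∧ q) ∧ p)) = min(0.7, 0.1) = 0.1
  Łukasiewicz value = 0.1
Difference: 0 − 0.1 = -0.10

-0.10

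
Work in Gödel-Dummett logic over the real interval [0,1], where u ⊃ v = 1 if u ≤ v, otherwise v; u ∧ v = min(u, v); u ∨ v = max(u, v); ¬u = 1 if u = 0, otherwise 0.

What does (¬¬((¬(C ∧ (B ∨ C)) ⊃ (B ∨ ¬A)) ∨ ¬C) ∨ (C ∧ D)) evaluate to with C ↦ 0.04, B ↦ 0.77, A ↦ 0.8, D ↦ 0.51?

1.00

(B ∨ C) = max(0.77, 0.04) = 0.77
(C ∧ (B ∨ C)) = min(0.04, 0.77) = 0.04
¬(C ∧ (B ∨ C)): Gödel ¬ of 0.04 = 0 (operand ≠ 0)
¬A: Gödel ¬ of 0.8 = 0 (operand ≠ 0)
(B ∨ ¬A) = max(0.77, 0) = 0.77
(¬(C ∧ (B ∨ C)) ⊃ (B ∨ ¬A)): 0 ≤ 0.77, so result = 1
¬C: Gödel ¬ of 0.04 = 0 (operand ≠ 0)
((¬(C ∧ (B ∨ C)) ⊃ (B ∨ ¬A)) ∨ ¬C) = max(1, 0) = 1
¬((¬(C ∧ (B ∨ C)) ⊃ (B ∨ ¬A)) ∨ ¬C): Gödel ¬ of 1 = 0 (operand ≠ 0)
¬¬((¬(C ∧ (B ∨ C)) ⊃ (B ∨ ¬A)) ∨ ¬C): Gödel ¬ of 0 = 1 (operand is 0)
(C ∧ D) = min(0.04, 0.51) = 0.04
(¬¬((¬(C ∧ (B ∨ C)) ⊃ (B ∨ ¬A)) ∨ ¬C) ∨ (C ∧ D)) = max(1, 0.04) = 1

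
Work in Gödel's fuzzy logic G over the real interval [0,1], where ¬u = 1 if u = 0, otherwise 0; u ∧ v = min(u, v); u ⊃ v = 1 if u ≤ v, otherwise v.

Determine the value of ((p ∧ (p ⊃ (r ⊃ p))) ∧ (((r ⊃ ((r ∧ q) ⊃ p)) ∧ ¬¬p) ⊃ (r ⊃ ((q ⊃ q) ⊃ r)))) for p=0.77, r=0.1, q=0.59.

(r ⊃ p): 0.1 ≤ 0.77, so result = 1
(p ⊃ (r ⊃ p)): 0.77 ≤ 1, so result = 1
(p ∧ (p ⊃ (r ⊃ p))) = min(0.77, 1) = 0.77
(r ∧ q) = min(0.1, 0.59) = 0.1
((r ∧ q) ⊃ p): 0.1 ≤ 0.77, so result = 1
(r ⊃ ((r ∧ q) ⊃ p)): 0.1 ≤ 1, so result = 1
¬p: Gödel ¬ of 0.77 = 0 (operand ≠ 0)
¬¬p: Gödel ¬ of 0 = 1 (operand is 0)
((r ⊃ ((r ∧ q) ⊃ p)) ∧ ¬¬p) = min(1, 1) = 1
(q ⊃ q): 0.59 ≤ 0.59, so result = 1
((q ⊃ q) ⊃ r): 1 > 0.1, so result = 0.1
(r ⊃ ((q ⊃ q) ⊃ r)): 0.1 ≤ 0.1, so result = 1
(((r ⊃ ((r ∧ q) ⊃ p)) ∧ ¬¬p) ⊃ (r ⊃ ((q ⊃ q) ⊃ r))): 1 ≤ 1, so result = 1
((p ∧ (p ⊃ (r ⊃ p))) ∧ (((r ⊃ ((r ∧ q) ⊃ p)) ∧ ¬¬p) ⊃ (r ⊃ ((q ⊃ q) ⊃ r)))) = min(0.77, 1) = 0.77

0.77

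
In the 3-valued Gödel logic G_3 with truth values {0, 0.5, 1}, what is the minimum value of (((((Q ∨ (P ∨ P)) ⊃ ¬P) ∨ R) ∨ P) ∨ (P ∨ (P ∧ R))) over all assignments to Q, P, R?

0.50

The minimum is attained at Q = 0, P = 0.5, R = 0:
  (P ∨ P) = max(0.5, 0.5) = 0.5
  (Q ∨ (P ∨ P)) = max(0, 0.5) = 0.5
  ¬P: Gödel ¬ of 0.5 = 0 (operand ≠ 0)
  ((Q ∨ (P ∨ P)) ⊃ ¬P): 0.5 > 0, so result = 0
  (((Q ∨ (P ∨ P)) ⊃ ¬P) ∨ R) = max(0, 0) = 0
  ((((Q ∨ (P ∨ P)) ⊃ ¬P) ∨ R) ∨ P) = max(0, 0.5) = 0.5
  (P ∧ R) = min(0.5, 0) = 0
  (P ∨ (P ∧ R)) = max(0.5, 0) = 0.5
  (((((Q ∨ (P ∨ P)) ⊃ ¬P) ∨ R) ∨ P) ∨ (P ∨ (P ∧ R))) = max(0.5, 0.5) = 0.5
Checking all 27 assignments confirms none give a value below 0.50.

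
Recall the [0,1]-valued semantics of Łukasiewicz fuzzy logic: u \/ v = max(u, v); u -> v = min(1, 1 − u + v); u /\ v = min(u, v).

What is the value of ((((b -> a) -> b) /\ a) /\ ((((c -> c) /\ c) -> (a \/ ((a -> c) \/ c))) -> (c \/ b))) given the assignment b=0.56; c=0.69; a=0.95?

(b -> a): min(1, 1 − 0.56 + 0.95) = 1
((b -> a) -> b): min(1, 1 − 1 + 0.56) = 0.56
(((b -> a) -> b) /\ a) = min(0.56, 0.95) = 0.56
(c -> c): min(1, 1 − 0.69 + 0.69) = 1
((c -> c) /\ c) = min(1, 0.69) = 0.69
(a -> c): min(1, 1 − 0.95 + 0.69) = 0.74
((a -> c) \/ c) = max(0.74, 0.69) = 0.74
(a \/ ((a -> c) \/ c)) = max(0.95, 0.74) = 0.95
(((c -> c) /\ c) -> (a \/ ((a -> c) \/ c))): min(1, 1 − 0.69 + 0.95) = 1
(c \/ b) = max(0.69, 0.56) = 0.69
((((c -> c) /\ c) -> (a \/ ((a -> c) \/ c))) -> (c \/ b)): min(1, 1 − 1 + 0.69) = 0.69
((((b -> a) -> b) /\ a) /\ ((((c -> c) /\ c) -> (a \/ ((a -> c) \/ c))) -> (c \/ b))) = min(0.56, 0.69) = 0.56

0.56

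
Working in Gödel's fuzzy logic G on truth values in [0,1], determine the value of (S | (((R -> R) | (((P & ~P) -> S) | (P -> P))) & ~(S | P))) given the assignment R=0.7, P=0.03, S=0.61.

0.61

(R -> R): 0.7 ≤ 0.7, so result = 1
~P: Gödel ¬ of 0.03 = 0 (operand ≠ 0)
(P & ~P) = min(0.03, 0) = 0
((P & ~P) -> S): 0 ≤ 0.61, so result = 1
(P -> P): 0.03 ≤ 0.03, so result = 1
(((P & ~P) -> S) | (P -> P)) = max(1, 1) = 1
((R -> R) | (((P & ~P) -> S) | (P -> P))) = max(1, 1) = 1
(S | P) = max(0.61, 0.03) = 0.61
~(S | P): Gödel ¬ of 0.61 = 0 (operand ≠ 0)
(((R -> R) | (((P & ~P) -> S) | (P -> P))) & ~(S | P)) = min(1, 0) = 0
(S | (((R -> R) | (((P & ~P) -> S) | (P -> P))) & ~(S | P))) = max(0.61, 0) = 0.61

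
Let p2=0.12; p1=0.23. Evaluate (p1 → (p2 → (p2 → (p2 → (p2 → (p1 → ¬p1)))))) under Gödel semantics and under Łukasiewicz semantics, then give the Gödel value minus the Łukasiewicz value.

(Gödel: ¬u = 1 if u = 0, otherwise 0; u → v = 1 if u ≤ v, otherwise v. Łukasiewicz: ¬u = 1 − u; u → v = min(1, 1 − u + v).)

-1.00

Gödel evaluation:
  ¬p1: Gödel ¬ of 0.23 = 0 (operand ≠ 0)
  (p1 → ¬p1): 0.23 > 0, so result = 0
  (p2 → (p1 → ¬p1)): 0.12 > 0, so result = 0
  (p2 → (p2 → (p1 → ¬p1))): 0.12 > 0, so result = 0
  (p2 → (p2 → (p2 → (p1 → ¬p1)))): 0.12 > 0, so result = 0
  (p2 → (p2 → (p2 → (p2 → (p1 → ¬p1))))): 0.12 > 0, so result = 0
  (p1 → (p2 → (p2 → (p2 → (p2 → (p1 → ¬p1)))))): 0.23 > 0, so result = 0
  Gödel value = 0
Łukasiewicz evaluation:
  ¬p1: Łukasiewicz ¬ gives 1 − 0.23 = 0.77
  (p1 → ¬p1): min(1, 1 − 0.23 + 0.77) = 1
  (p2 → (p1 → ¬p1)): min(1, 1 − 0.12 + 1) = 1
  (p2 → (p2 → (p1 → ¬p1))): min(1, 1 − 0.12 + 1) = 1
  (p2 → (p2 → (p2 → (p1 → ¬p1)))): min(1, 1 − 0.12 + 1) = 1
  (p2 → (p2 → (p2 → (p2 → (p1 → ¬p1))))): min(1, 1 − 0.12 + 1) = 1
  (p1 → (p2 → (p2 → (p2 → (p2 → (p1 → ¬p1)))))): min(1, 1 − 0.23 + 1) = 1
  Łukasiewicz value = 1
Difference: 0 − 1 = -1.00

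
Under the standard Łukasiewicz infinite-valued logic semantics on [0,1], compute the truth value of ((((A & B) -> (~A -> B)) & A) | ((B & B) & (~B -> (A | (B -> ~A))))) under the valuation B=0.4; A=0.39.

0.40

(A & B) = min(0.39, 0.4) = 0.39
~A: Łukasiewicz ¬ gives 1 − 0.39 = 0.61
(~A -> B): min(1, 1 − 0.61 + 0.4) = 0.79
((A & B) -> (~A -> B)): min(1, 1 − 0.39 + 0.79) = 1
(((A & B) -> (~A -> B)) & A) = min(1, 0.39) = 0.39
(B & B) = min(0.4, 0.4) = 0.4
~B: Łukasiewicz ¬ gives 1 − 0.4 = 0.6
~A: Łukasiewicz ¬ gives 1 − 0.39 = 0.61
(B -> ~A): min(1, 1 − 0.4 + 0.61) = 1
(A | (B -> ~A)) = max(0.39, 1) = 1
(~B -> (A | (B -> ~A))): min(1, 1 − 0.6 + 1) = 1
((B & B) & (~B -> (A | (B -> ~A)))) = min(0.4, 1) = 0.4
((((A & B) -> (~A -> B)) & A) | ((B & B) & (~B -> (A | (B -> ~A))))) = max(0.39, 0.4) = 0.4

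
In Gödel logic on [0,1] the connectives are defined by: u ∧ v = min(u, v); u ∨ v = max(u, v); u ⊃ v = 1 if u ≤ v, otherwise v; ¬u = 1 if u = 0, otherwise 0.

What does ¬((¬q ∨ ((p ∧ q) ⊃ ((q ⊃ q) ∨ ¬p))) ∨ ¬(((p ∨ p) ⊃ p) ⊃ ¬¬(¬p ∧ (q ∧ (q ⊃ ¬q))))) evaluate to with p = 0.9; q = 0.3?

0.00

¬q: Gödel ¬ of 0.3 = 0 (operand ≠ 0)
(p ∧ q) = min(0.9, 0.3) = 0.3
(q ⊃ q): 0.3 ≤ 0.3, so result = 1
¬p: Gödel ¬ of 0.9 = 0 (operand ≠ 0)
((q ⊃ q) ∨ ¬p) = max(1, 0) = 1
((p ∧ q) ⊃ ((q ⊃ q) ∨ ¬p)): 0.3 ≤ 1, so result = 1
(¬q ∨ ((p ∧ q) ⊃ ((q ⊃ q) ∨ ¬p))) = max(0, 1) = 1
(p ∨ p) = max(0.9, 0.9) = 0.9
((p ∨ p) ⊃ p): 0.9 ≤ 0.9, so result = 1
¬p: Gödel ¬ of 0.9 = 0 (operand ≠ 0)
¬q: Gödel ¬ of 0.3 = 0 (operand ≠ 0)
(q ⊃ ¬q): 0.3 > 0, so result = 0
(q ∧ (q ⊃ ¬q)) = min(0.3, 0) = 0
(¬p ∧ (q ∧ (q ⊃ ¬q))) = min(0, 0) = 0
¬(¬p ∧ (q ∧ (q ⊃ ¬q))): Gödel ¬ of 0 = 1 (operand is 0)
¬¬(¬p ∧ (q ∧ (q ⊃ ¬q))): Gödel ¬ of 1 = 0 (operand ≠ 0)
(((p ∨ p) ⊃ p) ⊃ ¬¬(¬p ∧ (q ∧ (q ⊃ ¬q)))): 1 > 0, so result = 0
¬(((p ∨ p) ⊃ p) ⊃ ¬¬(¬p ∧ (q ∧ (q ⊃ ¬q)))): Gödel ¬ of 0 = 1 (operand is 0)
((¬q ∨ ((p ∧ q) ⊃ ((q ⊃ q) ∨ ¬p))) ∨ ¬(((p ∨ p) ⊃ p) ⊃ ¬¬(¬p ∧ (q ∧ (q ⊃ ¬q))))) = max(1, 1) = 1
¬((¬q ∨ ((p ∧ q) ⊃ ((q ⊃ q) ∨ ¬p))) ∨ ¬(((p ∨ p) ⊃ p) ⊃ ¬¬(¬p ∧ (q ∧ (q ⊃ ¬q))))): Gödel ¬ of 1 = 0 (operand ≠ 0)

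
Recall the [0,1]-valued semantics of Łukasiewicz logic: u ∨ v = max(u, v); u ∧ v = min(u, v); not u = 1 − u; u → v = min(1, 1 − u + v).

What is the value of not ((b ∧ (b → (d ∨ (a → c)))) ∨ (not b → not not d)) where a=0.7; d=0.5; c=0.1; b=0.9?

(a → c): min(1, 1 − 0.7 + 0.1) = 0.4
(d ∨ (a → c)) = max(0.5, 0.4) = 0.5
(b → (d ∨ (a → c))): min(1, 1 − 0.9 + 0.5) = 0.6
(b ∧ (b → (d ∨ (a → c)))) = min(0.9, 0.6) = 0.6
not b: Łukasiewicz ¬ gives 1 − 0.9 = 0.1
not d: Łukasiewicz ¬ gives 1 − 0.5 = 0.5
not not d: Łukasiewicz ¬ gives 1 − 0.5 = 0.5
(not b → not not d): min(1, 1 − 0.1 + 0.5) = 1
((b ∧ (b → (d ∨ (a → c)))) ∨ (not b → not not d)) = max(0.6, 1) = 1
not ((b ∧ (b → (d ∨ (a → c)))) ∨ (not b → not not d)): Łukasiewicz ¬ gives 1 − 1 = 0

0.00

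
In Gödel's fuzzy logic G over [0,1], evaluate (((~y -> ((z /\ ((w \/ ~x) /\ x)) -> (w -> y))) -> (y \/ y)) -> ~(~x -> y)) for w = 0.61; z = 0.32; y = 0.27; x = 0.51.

0.00

~y: Gödel ¬ of 0.27 = 0 (operand ≠ 0)
~x: Gödel ¬ of 0.51 = 0 (operand ≠ 0)
(w \/ ~x) = max(0.61, 0) = 0.61
((w \/ ~x) /\ x) = min(0.61, 0.51) = 0.51
(z /\ ((w \/ ~x) /\ x)) = min(0.32, 0.51) = 0.32
(w -> y): 0.61 > 0.27, so result = 0.27
((z /\ ((w \/ ~x) /\ x)) -> (w -> y)): 0.32 > 0.27, so result = 0.27
(~y -> ((z /\ ((w \/ ~x) /\ x)) -> (w -> y))): 0 ≤ 0.27, so result = 1
(y \/ y) = max(0.27, 0.27) = 0.27
((~y -> ((z /\ ((w \/ ~x) /\ x)) -> (w -> y))) -> (y \/ y)): 1 > 0.27, so result = 0.27
~x: Gödel ¬ of 0.51 = 0 (operand ≠ 0)
(~x -> y): 0 ≤ 0.27, so result = 1
~(~x -> y): Gödel ¬ of 1 = 0 (operand ≠ 0)
(((~y -> ((z /\ ((w \/ ~x) /\ x)) -> (w -> y))) -> (y \/ y)) -> ~(~x -> y)): 0.27 > 0, so result = 0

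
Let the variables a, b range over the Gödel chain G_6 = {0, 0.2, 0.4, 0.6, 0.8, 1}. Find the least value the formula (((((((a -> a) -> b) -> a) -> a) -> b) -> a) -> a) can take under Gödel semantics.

0.20

The minimum is attained at a = 0.2, b = 0:
  (a -> a): 0.2 ≤ 0.2, so result = 1
  ((a -> a) -> b): 1 > 0, so result = 0
  (((a -> a) -> b) -> a): 0 ≤ 0.2, so result = 1
  ((((a -> a) -> b) -> a) -> a): 1 > 0.2, so result = 0.2
  (((((a -> a) -> b) -> a) -> a) -> b): 0.2 > 0, so result = 0
  ((((((a -> a) -> b) -> a) -> a) -> b) -> a): 0 ≤ 0.2, so result = 1
  (((((((a -> a) -> b) -> a) -> a) -> b) -> a) -> a): 1 > 0.2, so result = 0.2
Checking all 36 assignments confirms none give a value below 0.20.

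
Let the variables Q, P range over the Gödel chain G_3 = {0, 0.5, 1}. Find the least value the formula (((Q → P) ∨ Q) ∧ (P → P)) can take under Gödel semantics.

The minimum is attained at Q = 0.5, P = 0:
  (Q → P): 0.5 > 0, so result = 0
  ((Q → P) ∨ Q) = max(0, 0.5) = 0.5
  (P → P): 0 ≤ 0, so result = 1
  (((Q → P) ∨ Q) ∧ (P → P)) = min(0.5, 1) = 0.5
Checking all 9 assignments confirms none give a value below 0.50.

0.50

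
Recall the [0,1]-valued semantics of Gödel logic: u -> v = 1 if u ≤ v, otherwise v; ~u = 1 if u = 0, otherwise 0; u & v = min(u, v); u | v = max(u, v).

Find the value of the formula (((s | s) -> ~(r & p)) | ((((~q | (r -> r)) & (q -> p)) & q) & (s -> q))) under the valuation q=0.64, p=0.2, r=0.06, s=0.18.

0.20

(s | s) = max(0.18, 0.18) = 0.18
(r & p) = min(0.06, 0.2) = 0.06
~(r & p): Gödel ¬ of 0.06 = 0 (operand ≠ 0)
((s | s) -> ~(r & p)): 0.18 > 0, so result = 0
~q: Gödel ¬ of 0.64 = 0 (operand ≠ 0)
(r -> r): 0.06 ≤ 0.06, so result = 1
(~q | (r -> r)) = max(0, 1) = 1
(q -> p): 0.64 > 0.2, so result = 0.2
((~q | (r -> r)) & (q -> p)) = min(1, 0.2) = 0.2
(((~q | (r -> r)) & (q -> p)) & q) = min(0.2, 0.64) = 0.2
(s -> q): 0.18 ≤ 0.64, so result = 1
((((~q | (r -> r)) & (q -> p)) & q) & (s -> q)) = min(0.2, 1) = 0.2
(((s | s) -> ~(r & p)) | ((((~q | (r -> r)) & (q -> p)) & q) & (s -> q))) = max(0, 0.2) = 0.2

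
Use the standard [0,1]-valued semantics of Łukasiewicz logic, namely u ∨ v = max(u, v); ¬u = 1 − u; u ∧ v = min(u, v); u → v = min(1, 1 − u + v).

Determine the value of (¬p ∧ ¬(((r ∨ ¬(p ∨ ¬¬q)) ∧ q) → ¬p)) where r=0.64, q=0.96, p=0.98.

0.02

¬p: Łukasiewicz ¬ gives 1 − 0.98 = 0.02
¬q: Łukasiewicz ¬ gives 1 − 0.96 = 0.04
¬¬q: Łukasiewicz ¬ gives 1 − 0.04 = 0.96
(p ∨ ¬¬q) = max(0.98, 0.96) = 0.98
¬(p ∨ ¬¬q): Łukasiewicz ¬ gives 1 − 0.98 = 0.02
(r ∨ ¬(p ∨ ¬¬q)) = max(0.64, 0.02) = 0.64
((r ∨ ¬(p ∨ ¬¬q)) ∧ q) = min(0.64, 0.96) = 0.64
¬p: Łukasiewicz ¬ gives 1 − 0.98 = 0.02
(((r ∨ ¬(p ∨ ¬¬q)) ∧ q) → ¬p): min(1, 1 − 0.64 + 0.02) = 0.38
¬(((r ∨ ¬(p ∨ ¬¬q)) ∧ q) → ¬p): Łukasiewicz ¬ gives 1 − 0.38 = 0.62
(¬p ∧ ¬(((r ∨ ¬(p ∨ ¬¬q)) ∧ q) → ¬p)) = min(0.02, 0.62) = 0.02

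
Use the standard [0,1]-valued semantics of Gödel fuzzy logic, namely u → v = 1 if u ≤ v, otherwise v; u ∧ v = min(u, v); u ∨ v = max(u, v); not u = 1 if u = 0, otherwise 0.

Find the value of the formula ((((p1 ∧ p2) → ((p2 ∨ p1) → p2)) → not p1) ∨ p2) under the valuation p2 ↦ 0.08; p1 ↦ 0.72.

(p1 ∧ p2) = min(0.72, 0.08) = 0.08
(p2 ∨ p1) = max(0.08, 0.72) = 0.72
((p2 ∨ p1) → p2): 0.72 > 0.08, so result = 0.08
((p1 ∧ p2) → ((p2 ∨ p1) → p2)): 0.08 ≤ 0.08, so result = 1
not p1: Gödel ¬ of 0.72 = 0 (operand ≠ 0)
(((p1 ∧ p2) → ((p2 ∨ p1) → p2)) → not p1): 1 > 0, so result = 0
((((p1 ∧ p2) → ((p2 ∨ p1) → p2)) → not p1) ∨ p2) = max(0, 0.08) = 0.08

0.08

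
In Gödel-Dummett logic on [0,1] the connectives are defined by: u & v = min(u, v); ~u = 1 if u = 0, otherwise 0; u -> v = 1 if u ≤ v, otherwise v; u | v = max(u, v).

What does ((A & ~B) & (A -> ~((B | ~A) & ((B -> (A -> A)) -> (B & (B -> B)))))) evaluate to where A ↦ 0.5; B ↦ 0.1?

0.00

~B: Gödel ¬ of 0.1 = 0 (operand ≠ 0)
(A & ~B) = min(0.5, 0) = 0
~A: Gödel ¬ of 0.5 = 0 (operand ≠ 0)
(B | ~A) = max(0.1, 0) = 0.1
(A -> A): 0.5 ≤ 0.5, so result = 1
(B -> (A -> A)): 0.1 ≤ 1, so result = 1
(B -> B): 0.1 ≤ 0.1, so result = 1
(B & (B -> B)) = min(0.1, 1) = 0.1
((B -> (A -> A)) -> (B & (B -> B))): 1 > 0.1, so result = 0.1
((B | ~A) & ((B -> (A -> A)) -> (B & (B -> B)))) = min(0.1, 0.1) = 0.1
~((B | ~A) & ((B -> (A -> A)) -> (B & (B -> B)))): Gödel ¬ of 0.1 = 0 (operand ≠ 0)
(A -> ~((B | ~A) & ((B -> (A -> A)) -> (B & (B -> B))))): 0.5 > 0, so result = 0
((A & ~B) & (A -> ~((B | ~A) & ((B -> (A -> A)) -> (B & (B -> B)))))) = min(0, 0) = 0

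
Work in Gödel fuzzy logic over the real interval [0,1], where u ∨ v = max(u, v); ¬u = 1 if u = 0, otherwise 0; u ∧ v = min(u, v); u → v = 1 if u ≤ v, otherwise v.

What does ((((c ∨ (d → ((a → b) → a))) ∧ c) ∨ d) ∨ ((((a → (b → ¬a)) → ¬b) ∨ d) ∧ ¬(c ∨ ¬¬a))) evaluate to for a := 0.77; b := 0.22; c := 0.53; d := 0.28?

0.53

(a → b): 0.77 > 0.22, so result = 0.22
((a → b) → a): 0.22 ≤ 0.77, so result = 1
(d → ((a → b) → a)): 0.28 ≤ 1, so result = 1
(c ∨ (d → ((a → b) → a))) = max(0.53, 1) = 1
((c ∨ (d → ((a → b) → a))) ∧ c) = min(1, 0.53) = 0.53
(((c ∨ (d → ((a → b) → a))) ∧ c) ∨ d) = max(0.53, 0.28) = 0.53
¬a: Gödel ¬ of 0.77 = 0 (operand ≠ 0)
(b → ¬a): 0.22 > 0, so result = 0
(a → (b → ¬a)): 0.77 > 0, so result = 0
¬b: Gödel ¬ of 0.22 = 0 (operand ≠ 0)
((a → (b → ¬a)) → ¬b): 0 ≤ 0, so result = 1
(((a → (b → ¬a)) → ¬b) ∨ d) = max(1, 0.28) = 1
¬a: Gödel ¬ of 0.77 = 0 (operand ≠ 0)
¬¬a: Gödel ¬ of 0 = 1 (operand is 0)
(c ∨ ¬¬a) = max(0.53, 1) = 1
¬(c ∨ ¬¬a): Gödel ¬ of 1 = 0 (operand ≠ 0)
((((a → (b → ¬a)) → ¬b) ∨ d) ∧ ¬(c ∨ ¬¬a)) = min(1, 0) = 0
((((c ∨ (d → ((a → b) → a))) ∧ c) ∨ d) ∨ ((((a → (b → ¬a)) → ¬b) ∨ d) ∧ ¬(c ∨ ¬¬a))) = max(0.53, 0) = 0.53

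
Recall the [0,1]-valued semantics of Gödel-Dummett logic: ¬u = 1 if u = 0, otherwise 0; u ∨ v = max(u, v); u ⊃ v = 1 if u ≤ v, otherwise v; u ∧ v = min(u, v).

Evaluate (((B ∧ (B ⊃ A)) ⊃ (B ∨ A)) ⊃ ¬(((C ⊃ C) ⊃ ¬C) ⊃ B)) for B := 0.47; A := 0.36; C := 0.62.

0.00

(B ⊃ A): 0.47 > 0.36, so result = 0.36
(B ∧ (B ⊃ A)) = min(0.47, 0.36) = 0.36
(B ∨ A) = max(0.47, 0.36) = 0.47
((B ∧ (B ⊃ A)) ⊃ (B ∨ A)): 0.36 ≤ 0.47, so result = 1
(C ⊃ C): 0.62 ≤ 0.62, so result = 1
¬C: Gödel ¬ of 0.62 = 0 (operand ≠ 0)
((C ⊃ C) ⊃ ¬C): 1 > 0, so result = 0
(((C ⊃ C) ⊃ ¬C) ⊃ B): 0 ≤ 0.47, so result = 1
¬(((C ⊃ C) ⊃ ¬C) ⊃ B): Gödel ¬ of 1 = 0 (operand ≠ 0)
(((B ∧ (B ⊃ A)) ⊃ (B ∨ A)) ⊃ ¬(((C ⊃ C) ⊃ ¬C) ⊃ B)): 1 > 0, so result = 0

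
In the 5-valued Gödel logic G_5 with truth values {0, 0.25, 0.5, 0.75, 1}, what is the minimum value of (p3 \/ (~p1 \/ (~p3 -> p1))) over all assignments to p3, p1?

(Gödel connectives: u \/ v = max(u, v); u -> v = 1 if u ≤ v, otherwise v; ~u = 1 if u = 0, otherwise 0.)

The minimum is attained at p3 = 0, p1 = 0.25:
  ~p1: Gödel ¬ of 0.25 = 0 (operand ≠ 0)
  ~p3: Gödel ¬ of 0 = 1 (operand is 0)
  (~p3 -> p1): 1 > 0.25, so result = 0.25
  (~p1 \/ (~p3 -> p1)) = max(0, 0.25) = 0.25
  (p3 \/ (~p1 \/ (~p3 -> p1))) = max(0, 0.25) = 0.25
Checking all 25 assignments confirms none give a value below 0.25.

0.25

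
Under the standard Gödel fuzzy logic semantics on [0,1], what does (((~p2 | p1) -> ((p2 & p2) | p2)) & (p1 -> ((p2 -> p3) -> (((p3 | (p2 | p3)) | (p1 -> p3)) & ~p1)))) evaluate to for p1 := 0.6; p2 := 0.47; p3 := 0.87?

0.00

~p2: Gödel ¬ of 0.47 = 0 (operand ≠ 0)
(~p2 | p1) = max(0, 0.6) = 0.6
(p2 & p2) = min(0.47, 0.47) = 0.47
((p2 & p2) | p2) = max(0.47, 0.47) = 0.47
((~p2 | p1) -> ((p2 & p2) | p2)): 0.6 > 0.47, so result = 0.47
(p2 -> p3): 0.47 ≤ 0.87, so result = 1
(p2 | p3) = max(0.47, 0.87) = 0.87
(p3 | (p2 | p3)) = max(0.87, 0.87) = 0.87
(p1 -> p3): 0.6 ≤ 0.87, so result = 1
((p3 | (p2 | p3)) | (p1 -> p3)) = max(0.87, 1) = 1
~p1: Gödel ¬ of 0.6 = 0 (operand ≠ 0)
(((p3 | (p2 | p3)) | (p1 -> p3)) & ~p1) = min(1, 0) = 0
((p2 -> p3) -> (((p3 | (p2 | p3)) | (p1 -> p3)) & ~p1)): 1 > 0, so result = 0
(p1 -> ((p2 -> p3) -> (((p3 | (p2 | p3)) | (p1 -> p3)) & ~p1))): 0.6 > 0, so result = 0
(((~p2 | p1) -> ((p2 & p2) | p2)) & (p1 -> ((p2 -> p3) -> (((p3 | (p2 | p3)) | (p1 -> p3)) & ~p1)))) = min(0.47, 0) = 0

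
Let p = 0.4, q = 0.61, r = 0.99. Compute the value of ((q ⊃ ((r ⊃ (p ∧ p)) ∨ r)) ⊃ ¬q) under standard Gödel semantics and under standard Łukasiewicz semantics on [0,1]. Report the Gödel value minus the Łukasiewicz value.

-0.39

Gödel evaluation:
  (p ∧ p) = min(0.4, 0.4) = 0.4
  (r ⊃ (p ∧ p)): 0.99 > 0.4, so result = 0.4
  ((r ⊃ (p ∧ p)) ∨ r) = max(0.4, 0.99) = 0.99
  (q ⊃ ((r ⊃ (p ∧ p)) ∨ r)): 0.61 ≤ 0.99, so result = 1
  ¬q: Gödel ¬ of 0.61 = 0 (operand ≠ 0)
  ((q ⊃ ((r ⊃ (p ∧ p)) ∨ r)) ⊃ ¬q): 1 > 0, so result = 0
  Gödel value = 0
Łukasiewicz evaluation:
  (p ∧ p) = min(0.4, 0.4) = 0.4
  (r ⊃ (p ∧ p)): min(1, 1 − 0.99 + 0.4) = 0.41
  ((r ⊃ (p ∧ p)) ∨ r) = max(0.41, 0.99) = 0.99
  (q ⊃ ((r ⊃ (p ∧ p)) ∨ r)): min(1, 1 − 0.61 + 0.99) = 1
  ¬q: Łukasiewicz ¬ gives 1 − 0.61 = 0.39
  ((q ⊃ ((r ⊃ (p ∧ p)) ∨ r)) ⊃ ¬q): min(1, 1 − 1 + 0.39) = 0.39
  Łukasiewicz value = 0.39
Difference: 0 − 0.39 = -0.39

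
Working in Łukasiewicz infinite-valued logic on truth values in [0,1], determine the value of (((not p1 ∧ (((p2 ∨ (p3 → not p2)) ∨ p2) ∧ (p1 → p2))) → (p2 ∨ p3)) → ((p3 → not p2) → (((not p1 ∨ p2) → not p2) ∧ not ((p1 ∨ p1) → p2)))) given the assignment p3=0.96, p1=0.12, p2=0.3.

0.26

not p1: Łukasiewicz ¬ gives 1 − 0.12 = 0.88
not p2: Łukasiewicz ¬ gives 1 − 0.3 = 0.7
(p3 → not p2): min(1, 1 − 0.96 + 0.7) = 0.74
(p2 ∨ (p3 → not p2)) = max(0.3, 0.74) = 0.74
((p2 ∨ (p3 → not p2)) ∨ p2) = max(0.74, 0.3) = 0.74
(p1 → p2): min(1, 1 − 0.12 + 0.3) = 1
(((p2 ∨ (p3 → not p2)) ∨ p2) ∧ (p1 → p2)) = min(0.74, 1) = 0.74
(not p1 ∧ (((p2 ∨ (p3 → not p2)) ∨ p2) ∧ (p1 → p2))) = min(0.88, 0.74) = 0.74
(p2 ∨ p3) = max(0.3, 0.96) = 0.96
((not p1 ∧ (((p2 ∨ (p3 → not p2)) ∨ p2) ∧ (p1 → p2))) → (p2 ∨ p3)): min(1, 1 − 0.74 + 0.96) = 1
not p2: Łukasiewicz ¬ gives 1 − 0.3 = 0.7
(p3 → not p2): min(1, 1 − 0.96 + 0.7) = 0.74
not p1: Łukasiewicz ¬ gives 1 − 0.12 = 0.88
(not p1 ∨ p2) = max(0.88, 0.3) = 0.88
not p2: Łukasiewicz ¬ gives 1 − 0.3 = 0.7
((not p1 ∨ p2) → not p2): min(1, 1 − 0.88 + 0.7) = 0.82
(p1 ∨ p1) = max(0.12, 0.12) = 0.12
((p1 ∨ p1) → p2): min(1, 1 − 0.12 + 0.3) = 1
not ((p1 ∨ p1) → p2): Łukasiewicz ¬ gives 1 − 1 = 0
(((not p1 ∨ p2) → not p2) ∧ not ((p1 ∨ p1) → p2)) = min(0.82, 0) = 0
((p3 → not p2) → (((not p1 ∨ p2) → not p2) ∧ not ((p1 ∨ p1) → p2))): min(1, 1 − 0.74 + 0) = 0.26
(((not p1 ∧ (((p2 ∨ (p3 → not p2)) ∨ p2) ∧ (p1 → p2))) → (p2 ∨ p3)) → ((p3 → not p2) → (((not p1 ∨ p2) → not p2) ∧ not ((p1 ∨ p1) → p2)))): min(1, 1 − 1 + 0.26) = 0.26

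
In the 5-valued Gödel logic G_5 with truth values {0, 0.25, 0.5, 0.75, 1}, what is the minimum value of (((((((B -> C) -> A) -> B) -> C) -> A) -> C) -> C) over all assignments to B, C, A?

The minimum is attained at B = 0, C = 0.25, A = 0:
  (B -> C): 0 ≤ 0.25, so result = 1
  ((B -> C) -> A): 1 > 0, so result = 0
  (((B -> C) -> A) -> B): 0 ≤ 0, so result = 1
  ((((B -> C) -> A) -> B) -> C): 1 > 0.25, so result = 0.25
  (((((B -> C) -> A) -> B) -> C) -> A): 0.25 > 0, so result = 0
  ((((((B -> C) -> A) -> B) -> C) -> A) -> C): 0 ≤ 0.25, so result = 1
  (((((((B -> C) -> A) -> B) -> C) -> A) -> C) -> C): 1 > 0.25, so result = 0.25
Checking all 125 assignments confirms none give a value below 0.25.

0.25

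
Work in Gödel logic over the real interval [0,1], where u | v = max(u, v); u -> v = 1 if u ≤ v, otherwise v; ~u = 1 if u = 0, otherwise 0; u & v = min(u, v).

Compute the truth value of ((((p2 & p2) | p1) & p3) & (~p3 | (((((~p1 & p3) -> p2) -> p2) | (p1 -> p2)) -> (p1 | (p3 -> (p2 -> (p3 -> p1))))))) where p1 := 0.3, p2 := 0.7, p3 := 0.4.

(p2 & p2) = min(0.7, 0.7) = 0.7
((p2 & p2) | p1) = max(0.7, 0.3) = 0.7
(((p2 & p2) | p1) & p3) = min(0.7, 0.4) = 0.4
~p3: Gödel ¬ of 0.4 = 0 (operand ≠ 0)
~p1: Gödel ¬ of 0.3 = 0 (operand ≠ 0)
(~p1 & p3) = min(0, 0.4) = 0
((~p1 & p3) -> p2): 0 ≤ 0.7, so result = 1
(((~p1 & p3) -> p2) -> p2): 1 > 0.7, so result = 0.7
(p1 -> p2): 0.3 ≤ 0.7, so result = 1
((((~p1 & p3) -> p2) -> p2) | (p1 -> p2)) = max(0.7, 1) = 1
(p3 -> p1): 0.4 > 0.3, so result = 0.3
(p2 -> (p3 -> p1)): 0.7 > 0.3, so result = 0.3
(p3 -> (p2 -> (p3 -> p1))): 0.4 > 0.3, so result = 0.3
(p1 | (p3 -> (p2 -> (p3 -> p1)))) = max(0.3, 0.3) = 0.3
(((((~p1 & p3) -> p2) -> p2) | (p1 -> p2)) -> (p1 | (p3 -> (p2 -> (p3 -> p1))))): 1 > 0.3, so result = 0.3
(~p3 | (((((~p1 & p3) -> p2) -> p2) | (p1 -> p2)) -> (p1 | (p3 -> (p2 -> (p3 -> p1)))))) = max(0, 0.3) = 0.3
((((p2 & p2) | p1) & p3) & (~p3 | (((((~p1 & p3) -> p2) -> p2) | (p1 -> p2)) -> (p1 | (p3 -> (p2 -> (p3 -> p1))))))) = min(0.4, 0.3) = 0.3

0.30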